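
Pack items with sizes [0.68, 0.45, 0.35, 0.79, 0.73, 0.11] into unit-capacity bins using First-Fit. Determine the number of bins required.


Place items sequentially using First-Fit:
  Item 0.68 -> new Bin 1
  Item 0.45 -> new Bin 2
  Item 0.35 -> Bin 2 (now 0.8)
  Item 0.79 -> new Bin 3
  Item 0.73 -> new Bin 4
  Item 0.11 -> Bin 1 (now 0.79)
Total bins used = 4

4


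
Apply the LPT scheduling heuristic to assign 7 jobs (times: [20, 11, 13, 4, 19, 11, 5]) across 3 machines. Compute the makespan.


Sort jobs in decreasing order (LPT): [20, 19, 13, 11, 11, 5, 4]
Assign each job to the least loaded machine:
  Machine 1: jobs [20, 5], load = 25
  Machine 2: jobs [19, 11], load = 30
  Machine 3: jobs [13, 11, 4], load = 28
Makespan = max load = 30

30


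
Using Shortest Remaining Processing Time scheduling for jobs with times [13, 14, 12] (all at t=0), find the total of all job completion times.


Since all jobs arrive at t=0, SRPT equals SPT ordering.
SPT order: [12, 13, 14]
Completion times:
  Job 1: p=12, C=12
  Job 2: p=13, C=25
  Job 3: p=14, C=39
Total completion time = 12 + 25 + 39 = 76

76


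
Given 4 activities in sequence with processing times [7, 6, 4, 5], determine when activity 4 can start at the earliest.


Activity 4 starts after activities 1 through 3 complete.
Predecessor durations: [7, 6, 4]
ES = 7 + 6 + 4 = 17

17


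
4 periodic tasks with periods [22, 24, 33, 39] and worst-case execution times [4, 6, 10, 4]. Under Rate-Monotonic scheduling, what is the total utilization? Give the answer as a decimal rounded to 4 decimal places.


Compute individual utilizations (exact fractions):
  Task 1: C/T = 4/22 = 2/11 (approx. 0.1818)
  Task 2: C/T = 6/24 = 1/4 (approx. 0.25)
  Task 3: C/T = 10/33 (approx. 0.303)
  Task 4: C/T = 4/39 (approx. 0.1026)
Total utilization U = 2/11 + 1/4 + 10/33 + 4/39 = 479/572
Rounded to 4 decimal places: U = 0.8374
RM (Liu & Layland) bound for 4 tasks = 0.756828; compare with U = 479/572 (approx. 0.837413)
bound < U <= 1, so the RM sufficient condition is not met (inconclusive; an exact test such as response-time analysis is needed).

0.8374


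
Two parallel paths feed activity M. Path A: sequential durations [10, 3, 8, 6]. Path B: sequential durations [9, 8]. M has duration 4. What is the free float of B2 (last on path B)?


ES(B2) = sum of predecessors on chain B = 9
EF(B2) = ES + duration = 9 + 8 = 17
Successor of B2 is M. ES(M) = max(sum(A), sum(B)) = max(27, 17) = 27
Free float = ES(successor) - EF(current) = 27 - 17 = 10

10


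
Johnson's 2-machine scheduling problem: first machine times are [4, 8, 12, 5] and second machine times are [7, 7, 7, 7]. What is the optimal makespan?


Apply Johnson's rule:
  Group 1 (a <= b): [(1, 4, 7), (4, 5, 7)]
  Group 2 (a > b): [(2, 8, 7), (3, 12, 7)]
Optimal job order: [1, 4, 2, 3]
Schedule:
  Job 1: M1 done at 4, M2 done at 11
  Job 4: M1 done at 9, M2 done at 18
  Job 2: M1 done at 17, M2 done at 25
  Job 3: M1 done at 29, M2 done at 36
Makespan = 36

36


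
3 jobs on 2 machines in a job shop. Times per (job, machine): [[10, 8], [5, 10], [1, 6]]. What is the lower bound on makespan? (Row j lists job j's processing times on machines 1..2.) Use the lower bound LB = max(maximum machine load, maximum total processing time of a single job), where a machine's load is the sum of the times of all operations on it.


Machine loads:
  Machine 1: 10 + 5 + 1 = 16
  Machine 2: 8 + 10 + 6 = 24
Max machine load = 24
Job totals:
  Job 1: 18
  Job 2: 15
  Job 3: 7
Max job total = 18
Lower bound = max(24, 18) = 24

24


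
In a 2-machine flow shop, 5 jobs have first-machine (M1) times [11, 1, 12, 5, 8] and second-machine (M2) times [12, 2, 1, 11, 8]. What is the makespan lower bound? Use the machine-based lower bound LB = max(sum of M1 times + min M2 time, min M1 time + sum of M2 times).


LB1 = sum(M1 times) + min(M2 times) = 37 + 1 = 38
LB2 = min(M1 times) + sum(M2 times) = 1 + 34 = 35
Lower bound = max(LB1, LB2) = max(38, 35) = 38

38


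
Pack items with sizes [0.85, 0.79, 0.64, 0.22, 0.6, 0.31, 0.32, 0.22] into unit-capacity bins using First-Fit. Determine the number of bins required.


Place items sequentially using First-Fit:
  Item 0.85 -> new Bin 1
  Item 0.79 -> new Bin 2
  Item 0.64 -> new Bin 3
  Item 0.22 -> Bin 3 (now 0.86)
  Item 0.6 -> new Bin 4
  Item 0.31 -> Bin 4 (now 0.91)
  Item 0.32 -> new Bin 5
  Item 0.22 -> Bin 5 (now 0.54)
Total bins used = 5

5


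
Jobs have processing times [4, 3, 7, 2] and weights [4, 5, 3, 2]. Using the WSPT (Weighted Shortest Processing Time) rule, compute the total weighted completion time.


Compute p/w ratios and sort ascending (WSPT): [(3, 5), (4, 4), (2, 2), (7, 3)]
Compute weighted completion times:
  Job (p=3,w=5): C=3, w*C=5*3=15
  Job (p=4,w=4): C=7, w*C=4*7=28
  Job (p=2,w=2): C=9, w*C=2*9=18
  Job (p=7,w=3): C=16, w*C=3*16=48
Total weighted completion time = 109

109


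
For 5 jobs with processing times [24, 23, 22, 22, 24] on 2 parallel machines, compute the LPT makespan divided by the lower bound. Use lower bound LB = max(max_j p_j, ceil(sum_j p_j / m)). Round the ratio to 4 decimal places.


LPT order: [24, 24, 23, 22, 22]
Machine loads after assignment: [47, 68]
LPT makespan = 68
Lower bound = max(max_job, ceil(total/2)) = max(24, 58) = 58
Ratio = 68 / 58 = 1.1724

1.1724


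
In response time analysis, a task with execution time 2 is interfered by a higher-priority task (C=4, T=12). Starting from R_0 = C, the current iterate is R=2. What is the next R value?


R_next = C + ceil(R_prev / T_hp) * C_hp
ceil(2 / 12) = ceil(0.1667) = 1
Interference = 1 * 4 = 4
R_next = 2 + 4 = 6

6


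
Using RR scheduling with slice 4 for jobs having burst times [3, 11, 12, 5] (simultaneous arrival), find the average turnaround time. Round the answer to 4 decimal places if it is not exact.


Time quantum = 4
Execution trace:
  J1 runs 3 units, time = 3
  J2 runs 4 units, time = 7
  J3 runs 4 units, time = 11
  J4 runs 4 units, time = 15
  J2 runs 4 units, time = 19
  J3 runs 4 units, time = 23
  J4 runs 1 units, time = 24
  J2 runs 3 units, time = 27
  J3 runs 4 units, time = 31
Finish times: [3, 27, 31, 24]
Average turnaround = 85/4 = 21.25

21.25


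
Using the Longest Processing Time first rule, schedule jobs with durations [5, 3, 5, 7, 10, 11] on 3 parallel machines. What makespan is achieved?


Sort jobs in decreasing order (LPT): [11, 10, 7, 5, 5, 3]
Assign each job to the least loaded machine:
  Machine 1: jobs [11, 3], load = 14
  Machine 2: jobs [10, 5], load = 15
  Machine 3: jobs [7, 5], load = 12
Makespan = max load = 15

15


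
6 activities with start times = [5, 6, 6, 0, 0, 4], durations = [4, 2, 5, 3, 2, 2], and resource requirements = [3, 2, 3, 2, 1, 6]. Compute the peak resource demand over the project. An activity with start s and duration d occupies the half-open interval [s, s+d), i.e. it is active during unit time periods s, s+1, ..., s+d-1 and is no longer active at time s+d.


Each activity i is active on [start_i, start_i + duration_i).
Compute total resource usage per time slot:
  t=0: active resources = [2, 1], total = 3
  t=1: active resources = [2, 1], total = 3
  t=2: active resources = [2], total = 2
  t=3: active resources = [], total = 0
  t=4: active resources = [6], total = 6
  t=5: active resources = [3, 6], total = 9
  t=6: active resources = [3, 2, 3], total = 8
  t=7: active resources = [3, 2, 3], total = 8
  t=8: active resources = [3, 3], total = 6
  t=9: active resources = [3], total = 3
  t=10: active resources = [3], total = 3
Peak resource demand = 9

9


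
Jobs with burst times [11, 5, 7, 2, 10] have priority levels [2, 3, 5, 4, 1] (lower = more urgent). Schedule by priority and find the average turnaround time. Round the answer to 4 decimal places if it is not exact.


Sort by priority (ascending = highest first):
Order: [(1, 10), (2, 11), (3, 5), (4, 2), (5, 7)]
Completion times:
  Priority 1, burst=10, C=10
  Priority 2, burst=11, C=21
  Priority 3, burst=5, C=26
  Priority 4, burst=2, C=28
  Priority 5, burst=7, C=35
Average turnaround = 120/5 = 24.0

24.0


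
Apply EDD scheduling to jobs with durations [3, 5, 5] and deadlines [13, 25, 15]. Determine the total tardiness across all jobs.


Sort by due date (EDD order): [(3, 13), (5, 15), (5, 25)]
Compute completion times and tardiness:
  Job 1: p=3, d=13, C=3, tardiness=max(0,3-13)=0
  Job 2: p=5, d=15, C=8, tardiness=max(0,8-15)=0
  Job 3: p=5, d=25, C=13, tardiness=max(0,13-25)=0
Total tardiness = 0

0


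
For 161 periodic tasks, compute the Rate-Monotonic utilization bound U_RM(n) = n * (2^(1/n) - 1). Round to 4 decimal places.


Compute 2^(1/161) = 1.0043145429
Subtract 1: 1.0043145429 - 1 = 0.0043145429
Multiply by n: 161 * 0.0043145429 = 0.6946414069
Round to 4 dp: 0.6946

0.6946


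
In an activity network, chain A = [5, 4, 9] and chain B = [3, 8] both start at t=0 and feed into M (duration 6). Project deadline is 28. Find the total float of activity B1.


Forward pass: ES(B1) = sum of predecessors on chain B = 0
EF = ES + duration = 0 + 3 = 3
Backward pass: LF(M) = deadline = 28; LS(M) = 28 - 6 = 22
LF(B1) = LS(M) - sum(successors on chain B) = 22 - 8 = 14
LS = LF - duration = 14 - 3 = 11
Total float = LS - ES = 11 - 0 = 11

11


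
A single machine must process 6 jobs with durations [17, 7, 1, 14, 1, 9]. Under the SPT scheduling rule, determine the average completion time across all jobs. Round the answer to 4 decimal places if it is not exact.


Sort jobs by processing time (SPT order): [1, 1, 7, 9, 14, 17]
Compute completion times sequentially:
  Job 1: processing = 1, completes at 1
  Job 2: processing = 1, completes at 2
  Job 3: processing = 7, completes at 9
  Job 4: processing = 9, completes at 18
  Job 5: processing = 14, completes at 32
  Job 6: processing = 17, completes at 49
Sum of completion times = 111
Average completion time = 111/6 = 18.5

18.5


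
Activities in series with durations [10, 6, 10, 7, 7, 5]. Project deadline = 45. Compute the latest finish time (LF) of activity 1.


LF(activity 1) = deadline - sum of successor durations
Successors: activities 2 through 6 with durations [6, 10, 7, 7, 5]
Sum of successor durations = 35
LF = 45 - 35 = 10

10


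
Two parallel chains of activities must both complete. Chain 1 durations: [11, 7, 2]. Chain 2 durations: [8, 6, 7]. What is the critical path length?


Path A total = 11 + 7 + 2 = 20
Path B total = 8 + 6 + 7 = 21
Critical path = longest path = max(20, 21) = 21

21


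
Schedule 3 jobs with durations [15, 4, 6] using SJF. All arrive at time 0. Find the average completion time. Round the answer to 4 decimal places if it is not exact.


SJF order (ascending): [4, 6, 15]
Completion times:
  Job 1: burst=4, C=4
  Job 2: burst=6, C=10
  Job 3: burst=15, C=25
Average completion = 39/3 = 13.0

13.0


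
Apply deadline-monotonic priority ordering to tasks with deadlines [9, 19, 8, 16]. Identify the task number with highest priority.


Sort tasks by relative deadline (ascending):
  Task 3: deadline = 8
  Task 1: deadline = 9
  Task 4: deadline = 16
  Task 2: deadline = 19
Priority order (highest first): [3, 1, 4, 2]
Highest priority task = 3

3


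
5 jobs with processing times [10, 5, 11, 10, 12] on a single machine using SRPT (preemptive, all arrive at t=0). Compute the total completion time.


Since all jobs arrive at t=0, SRPT equals SPT ordering.
SPT order: [5, 10, 10, 11, 12]
Completion times:
  Job 1: p=5, C=5
  Job 2: p=10, C=15
  Job 3: p=10, C=25
  Job 4: p=11, C=36
  Job 5: p=12, C=48
Total completion time = 5 + 15 + 25 + 36 + 48 = 129

129


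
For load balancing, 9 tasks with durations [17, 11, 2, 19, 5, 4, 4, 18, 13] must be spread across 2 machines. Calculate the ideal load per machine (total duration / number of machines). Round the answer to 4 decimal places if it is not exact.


Total processing time = 17 + 11 + 2 + 19 + 5 + 4 + 4 + 18 + 13 = 93
Number of machines = 2
Ideal balanced load = 93 / 2 = 46.5

46.5


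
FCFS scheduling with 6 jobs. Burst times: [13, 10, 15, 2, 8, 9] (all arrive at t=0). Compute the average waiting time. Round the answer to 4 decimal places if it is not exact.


FCFS order (as given): [13, 10, 15, 2, 8, 9]
Waiting times:
  Job 1: wait = 0
  Job 2: wait = 13
  Job 3: wait = 23
  Job 4: wait = 38
  Job 5: wait = 40
  Job 6: wait = 48
Sum of waiting times = 162
Average waiting time = 162/6 = 27.0

27.0


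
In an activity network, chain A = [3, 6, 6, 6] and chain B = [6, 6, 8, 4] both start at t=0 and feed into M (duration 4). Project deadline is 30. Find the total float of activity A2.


Forward pass: ES(A2) = sum of predecessors on chain A = 3
EF = ES + duration = 3 + 6 = 9
Backward pass: LF(M) = deadline = 30; LS(M) = 30 - 4 = 26
LF(A2) = LS(M) - sum(successors on chain A) = 26 - 12 = 14
LS = LF - duration = 14 - 6 = 8
Total float = LS - ES = 8 - 3 = 5

5


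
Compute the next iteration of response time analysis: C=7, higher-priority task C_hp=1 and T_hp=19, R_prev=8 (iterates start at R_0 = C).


R_next = C + ceil(R_prev / T_hp) * C_hp
ceil(8 / 19) = ceil(0.4211) = 1
Interference = 1 * 1 = 1
R_next = 7 + 1 = 8
R_next = R_prev, so the iteration has converged (response time = 8).

8


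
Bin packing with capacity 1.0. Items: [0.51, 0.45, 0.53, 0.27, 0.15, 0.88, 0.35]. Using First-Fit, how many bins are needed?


Place items sequentially using First-Fit:
  Item 0.51 -> new Bin 1
  Item 0.45 -> Bin 1 (now 0.96)
  Item 0.53 -> new Bin 2
  Item 0.27 -> Bin 2 (now 0.8)
  Item 0.15 -> Bin 2 (now 0.95)
  Item 0.88 -> new Bin 3
  Item 0.35 -> new Bin 4
Total bins used = 4

4


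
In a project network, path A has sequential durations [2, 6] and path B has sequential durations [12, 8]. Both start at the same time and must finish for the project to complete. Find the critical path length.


Path A total = 2 + 6 = 8
Path B total = 12 + 8 = 20
Critical path = longest path = max(8, 20) = 20

20


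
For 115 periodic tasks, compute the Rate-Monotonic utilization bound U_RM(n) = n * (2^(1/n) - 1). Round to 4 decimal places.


Compute 2^(1/115) = 1.0060455679
Subtract 1: 1.0060455679 - 1 = 0.0060455679
Multiply by n: 115 * 0.0060455679 = 0.6952403085
Round to 4 dp: 0.6952

0.6952


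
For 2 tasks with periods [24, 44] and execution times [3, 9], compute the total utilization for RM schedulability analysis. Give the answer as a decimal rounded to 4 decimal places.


Compute individual utilizations (exact fractions):
  Task 1: C/T = 3/24 = 1/8 (approx. 0.125)
  Task 2: C/T = 9/44 (approx. 0.2045)
Total utilization U = 1/8 + 9/44 = 29/88
Rounded to 4 decimal places: U = 0.3295
RM (Liu & Layland) bound for 2 tasks = 0.828427; compare with U = 29/88 (approx. 0.329545)
U <= bound, so schedulable by RM sufficient condition.

0.3295


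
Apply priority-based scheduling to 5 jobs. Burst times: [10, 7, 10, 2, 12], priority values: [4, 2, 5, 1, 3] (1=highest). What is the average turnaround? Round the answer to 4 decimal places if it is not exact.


Sort by priority (ascending = highest first):
Order: [(1, 2), (2, 7), (3, 12), (4, 10), (5, 10)]
Completion times:
  Priority 1, burst=2, C=2
  Priority 2, burst=7, C=9
  Priority 3, burst=12, C=21
  Priority 4, burst=10, C=31
  Priority 5, burst=10, C=41
Average turnaround = 104/5 = 20.8

20.8


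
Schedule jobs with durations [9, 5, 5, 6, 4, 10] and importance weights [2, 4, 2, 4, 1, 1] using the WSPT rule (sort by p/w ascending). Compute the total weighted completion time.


Compute p/w ratios and sort ascending (WSPT): [(5, 4), (6, 4), (5, 2), (4, 1), (9, 2), (10, 1)]
Compute weighted completion times:
  Job (p=5,w=4): C=5, w*C=4*5=20
  Job (p=6,w=4): C=11, w*C=4*11=44
  Job (p=5,w=2): C=16, w*C=2*16=32
  Job (p=4,w=1): C=20, w*C=1*20=20
  Job (p=9,w=2): C=29, w*C=2*29=58
  Job (p=10,w=1): C=39, w*C=1*39=39
Total weighted completion time = 213

213


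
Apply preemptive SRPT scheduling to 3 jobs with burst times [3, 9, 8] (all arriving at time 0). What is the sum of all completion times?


Since all jobs arrive at t=0, SRPT equals SPT ordering.
SPT order: [3, 8, 9]
Completion times:
  Job 1: p=3, C=3
  Job 2: p=8, C=11
  Job 3: p=9, C=20
Total completion time = 3 + 11 + 20 = 34

34


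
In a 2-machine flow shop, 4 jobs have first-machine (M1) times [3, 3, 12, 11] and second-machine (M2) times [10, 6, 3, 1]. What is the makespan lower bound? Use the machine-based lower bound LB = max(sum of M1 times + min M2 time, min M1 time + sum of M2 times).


LB1 = sum(M1 times) + min(M2 times) = 29 + 1 = 30
LB2 = min(M1 times) + sum(M2 times) = 3 + 20 = 23
Lower bound = max(LB1, LB2) = max(30, 23) = 30

30


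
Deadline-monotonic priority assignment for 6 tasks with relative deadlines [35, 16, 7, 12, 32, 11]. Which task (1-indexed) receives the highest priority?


Sort tasks by relative deadline (ascending):
  Task 3: deadline = 7
  Task 6: deadline = 11
  Task 4: deadline = 12
  Task 2: deadline = 16
  Task 5: deadline = 32
  Task 1: deadline = 35
Priority order (highest first): [3, 6, 4, 2, 5, 1]
Highest priority task = 3

3


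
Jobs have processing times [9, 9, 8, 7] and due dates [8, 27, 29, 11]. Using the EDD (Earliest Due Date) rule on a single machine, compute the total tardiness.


Sort by due date (EDD order): [(9, 8), (7, 11), (9, 27), (8, 29)]
Compute completion times and tardiness:
  Job 1: p=9, d=8, C=9, tardiness=max(0,9-8)=1
  Job 2: p=7, d=11, C=16, tardiness=max(0,16-11)=5
  Job 3: p=9, d=27, C=25, tardiness=max(0,25-27)=0
  Job 4: p=8, d=29, C=33, tardiness=max(0,33-29)=4
Total tardiness = 10

10


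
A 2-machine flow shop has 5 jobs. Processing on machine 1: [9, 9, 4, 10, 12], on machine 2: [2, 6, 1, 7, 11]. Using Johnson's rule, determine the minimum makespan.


Apply Johnson's rule:
  Group 1 (a <= b): []
  Group 2 (a > b): [(5, 12, 11), (4, 10, 7), (2, 9, 6), (1, 9, 2), (3, 4, 1)]
Optimal job order: [5, 4, 2, 1, 3]
Schedule:
  Job 5: M1 done at 12, M2 done at 23
  Job 4: M1 done at 22, M2 done at 30
  Job 2: M1 done at 31, M2 done at 37
  Job 1: M1 done at 40, M2 done at 42
  Job 3: M1 done at 44, M2 done at 45
Makespan = 45

45


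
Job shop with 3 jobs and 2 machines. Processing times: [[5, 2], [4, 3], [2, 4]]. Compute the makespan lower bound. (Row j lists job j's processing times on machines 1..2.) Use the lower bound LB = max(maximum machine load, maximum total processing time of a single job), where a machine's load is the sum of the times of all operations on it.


Machine loads:
  Machine 1: 5 + 4 + 2 = 11
  Machine 2: 2 + 3 + 4 = 9
Max machine load = 11
Job totals:
  Job 1: 7
  Job 2: 7
  Job 3: 6
Max job total = 7
Lower bound = max(11, 7) = 11

11


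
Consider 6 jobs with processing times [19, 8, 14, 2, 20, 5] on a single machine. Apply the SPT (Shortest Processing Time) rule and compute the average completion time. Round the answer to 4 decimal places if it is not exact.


Sort jobs by processing time (SPT order): [2, 5, 8, 14, 19, 20]
Compute completion times sequentially:
  Job 1: processing = 2, completes at 2
  Job 2: processing = 5, completes at 7
  Job 3: processing = 8, completes at 15
  Job 4: processing = 14, completes at 29
  Job 5: processing = 19, completes at 48
  Job 6: processing = 20, completes at 68
Sum of completion times = 169
Average completion time = 169/6 = 28.1667

28.1667


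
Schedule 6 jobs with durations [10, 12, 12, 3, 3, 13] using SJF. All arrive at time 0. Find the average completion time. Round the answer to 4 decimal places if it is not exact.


SJF order (ascending): [3, 3, 10, 12, 12, 13]
Completion times:
  Job 1: burst=3, C=3
  Job 2: burst=3, C=6
  Job 3: burst=10, C=16
  Job 4: burst=12, C=28
  Job 5: burst=12, C=40
  Job 6: burst=13, C=53
Average completion = 146/6 = 24.3333

24.3333


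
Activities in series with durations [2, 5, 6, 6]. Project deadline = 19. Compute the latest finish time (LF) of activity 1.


LF(activity 1) = deadline - sum of successor durations
Successors: activities 2 through 4 with durations [5, 6, 6]
Sum of successor durations = 17
LF = 19 - 17 = 2

2


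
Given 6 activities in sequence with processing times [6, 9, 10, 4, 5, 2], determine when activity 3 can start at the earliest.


Activity 3 starts after activities 1 through 2 complete.
Predecessor durations: [6, 9]
ES = 6 + 9 = 15

15


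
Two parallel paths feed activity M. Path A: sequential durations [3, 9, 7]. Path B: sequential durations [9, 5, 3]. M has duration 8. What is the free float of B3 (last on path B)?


ES(B3) = sum of predecessors on chain B = 14
EF(B3) = ES + duration = 14 + 3 = 17
Successor of B3 is M. ES(M) = max(sum(A), sum(B)) = max(19, 17) = 19
Free float = ES(successor) - EF(current) = 19 - 17 = 2

2


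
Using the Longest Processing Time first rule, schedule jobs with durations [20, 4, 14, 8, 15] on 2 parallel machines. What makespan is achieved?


Sort jobs in decreasing order (LPT): [20, 15, 14, 8, 4]
Assign each job to the least loaded machine:
  Machine 1: jobs [20, 8, 4], load = 32
  Machine 2: jobs [15, 14], load = 29
Makespan = max load = 32

32


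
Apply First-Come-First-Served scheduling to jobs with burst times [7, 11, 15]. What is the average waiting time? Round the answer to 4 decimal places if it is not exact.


FCFS order (as given): [7, 11, 15]
Waiting times:
  Job 1: wait = 0
  Job 2: wait = 7
  Job 3: wait = 18
Sum of waiting times = 25
Average waiting time = 25/3 = 8.3333

8.3333


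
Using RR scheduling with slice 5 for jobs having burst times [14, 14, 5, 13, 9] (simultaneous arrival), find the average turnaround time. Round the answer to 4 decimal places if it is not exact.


Time quantum = 5
Execution trace:
  J1 runs 5 units, time = 5
  J2 runs 5 units, time = 10
  J3 runs 5 units, time = 15
  J4 runs 5 units, time = 20
  J5 runs 5 units, time = 25
  J1 runs 5 units, time = 30
  J2 runs 5 units, time = 35
  J4 runs 5 units, time = 40
  J5 runs 4 units, time = 44
  J1 runs 4 units, time = 48
  J2 runs 4 units, time = 52
  J4 runs 3 units, time = 55
Finish times: [48, 52, 15, 55, 44]
Average turnaround = 214/5 = 42.8

42.8


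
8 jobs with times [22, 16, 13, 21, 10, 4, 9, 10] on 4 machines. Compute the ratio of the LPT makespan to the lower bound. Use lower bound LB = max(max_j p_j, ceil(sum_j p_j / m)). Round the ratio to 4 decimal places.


LPT order: [22, 21, 16, 13, 10, 10, 9, 4]
Machine loads after assignment: [26, 30, 26, 23]
LPT makespan = 30
Lower bound = max(max_job, ceil(total/4)) = max(22, 27) = 27
Ratio = 30 / 27 = 1.1111

1.1111


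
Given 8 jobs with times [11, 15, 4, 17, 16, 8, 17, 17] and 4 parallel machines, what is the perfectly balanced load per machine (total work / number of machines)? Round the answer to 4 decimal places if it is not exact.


Total processing time = 11 + 15 + 4 + 17 + 16 + 8 + 17 + 17 = 105
Number of machines = 4
Ideal balanced load = 105 / 4 = 26.25

26.25


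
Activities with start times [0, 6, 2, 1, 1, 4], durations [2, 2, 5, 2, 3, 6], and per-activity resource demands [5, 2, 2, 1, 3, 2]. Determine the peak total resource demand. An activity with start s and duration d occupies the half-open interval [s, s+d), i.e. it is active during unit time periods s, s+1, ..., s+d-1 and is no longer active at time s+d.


Each activity i is active on [start_i, start_i + duration_i).
Compute total resource usage per time slot:
  t=0: active resources = [5], total = 5
  t=1: active resources = [5, 1, 3], total = 9
  t=2: active resources = [2, 1, 3], total = 6
  t=3: active resources = [2, 3], total = 5
  t=4: active resources = [2, 2], total = 4
  t=5: active resources = [2, 2], total = 4
  t=6: active resources = [2, 2, 2], total = 6
  t=7: active resources = [2, 2], total = 4
  t=8: active resources = [2], total = 2
  t=9: active resources = [2], total = 2
Peak resource demand = 9

9


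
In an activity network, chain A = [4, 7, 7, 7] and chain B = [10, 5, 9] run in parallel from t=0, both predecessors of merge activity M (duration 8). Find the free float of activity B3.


ES(B3) = sum of predecessors on chain B = 15
EF(B3) = ES + duration = 15 + 9 = 24
Successor of B3 is M. ES(M) = max(sum(A), sum(B)) = max(25, 24) = 25
Free float = ES(successor) - EF(current) = 25 - 24 = 1

1


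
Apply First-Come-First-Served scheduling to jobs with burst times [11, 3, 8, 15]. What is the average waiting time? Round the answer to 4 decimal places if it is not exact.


FCFS order (as given): [11, 3, 8, 15]
Waiting times:
  Job 1: wait = 0
  Job 2: wait = 11
  Job 3: wait = 14
  Job 4: wait = 22
Sum of waiting times = 47
Average waiting time = 47/4 = 11.75

11.75


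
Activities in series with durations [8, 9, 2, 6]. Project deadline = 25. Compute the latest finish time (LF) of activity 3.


LF(activity 3) = deadline - sum of successor durations
Successors: activities 4 through 4 with durations [6]
Sum of successor durations = 6
LF = 25 - 6 = 19

19


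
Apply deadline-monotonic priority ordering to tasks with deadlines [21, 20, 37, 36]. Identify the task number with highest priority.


Sort tasks by relative deadline (ascending):
  Task 2: deadline = 20
  Task 1: deadline = 21
  Task 4: deadline = 36
  Task 3: deadline = 37
Priority order (highest first): [2, 1, 4, 3]
Highest priority task = 2

2


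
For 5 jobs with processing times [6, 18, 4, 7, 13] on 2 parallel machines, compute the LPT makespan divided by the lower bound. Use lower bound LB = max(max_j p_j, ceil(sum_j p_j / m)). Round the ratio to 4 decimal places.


LPT order: [18, 13, 7, 6, 4]
Machine loads after assignment: [24, 24]
LPT makespan = 24
Lower bound = max(max_job, ceil(total/2)) = max(18, 24) = 24
Ratio = 24 / 24 = 1.0

1.0


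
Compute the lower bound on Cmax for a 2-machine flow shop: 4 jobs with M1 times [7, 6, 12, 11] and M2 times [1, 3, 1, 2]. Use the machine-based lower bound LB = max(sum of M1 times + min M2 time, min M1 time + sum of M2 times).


LB1 = sum(M1 times) + min(M2 times) = 36 + 1 = 37
LB2 = min(M1 times) + sum(M2 times) = 6 + 7 = 13
Lower bound = max(LB1, LB2) = max(37, 13) = 37

37


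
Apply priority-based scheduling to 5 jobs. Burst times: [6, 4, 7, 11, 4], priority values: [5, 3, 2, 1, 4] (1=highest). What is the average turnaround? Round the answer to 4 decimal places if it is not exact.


Sort by priority (ascending = highest first):
Order: [(1, 11), (2, 7), (3, 4), (4, 4), (5, 6)]
Completion times:
  Priority 1, burst=11, C=11
  Priority 2, burst=7, C=18
  Priority 3, burst=4, C=22
  Priority 4, burst=4, C=26
  Priority 5, burst=6, C=32
Average turnaround = 109/5 = 21.8

21.8


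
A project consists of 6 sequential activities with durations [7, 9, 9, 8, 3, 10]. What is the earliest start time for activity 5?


Activity 5 starts after activities 1 through 4 complete.
Predecessor durations: [7, 9, 9, 8]
ES = 7 + 9 + 9 + 8 = 33

33


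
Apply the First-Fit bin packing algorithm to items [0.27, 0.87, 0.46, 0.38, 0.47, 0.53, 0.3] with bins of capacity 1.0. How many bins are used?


Place items sequentially using First-Fit:
  Item 0.27 -> new Bin 1
  Item 0.87 -> new Bin 2
  Item 0.46 -> Bin 1 (now 0.73)
  Item 0.38 -> new Bin 3
  Item 0.47 -> Bin 3 (now 0.85)
  Item 0.53 -> new Bin 4
  Item 0.3 -> Bin 4 (now 0.83)
Total bins used = 4

4


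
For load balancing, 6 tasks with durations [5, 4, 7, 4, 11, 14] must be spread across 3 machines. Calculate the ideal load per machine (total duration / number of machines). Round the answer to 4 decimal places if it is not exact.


Total processing time = 5 + 4 + 7 + 4 + 11 + 14 = 45
Number of machines = 3
Ideal balanced load = 45 / 3 = 15.0

15.0


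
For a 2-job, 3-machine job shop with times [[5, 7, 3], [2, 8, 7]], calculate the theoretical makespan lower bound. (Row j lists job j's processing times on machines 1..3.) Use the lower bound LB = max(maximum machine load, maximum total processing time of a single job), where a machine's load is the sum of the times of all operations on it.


Machine loads:
  Machine 1: 5 + 2 = 7
  Machine 2: 7 + 8 = 15
  Machine 3: 3 + 7 = 10
Max machine load = 15
Job totals:
  Job 1: 15
  Job 2: 17
Max job total = 17
Lower bound = max(15, 17) = 17

17


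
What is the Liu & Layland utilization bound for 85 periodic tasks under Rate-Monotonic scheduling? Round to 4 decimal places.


Compute 2^(1/85) = 1.0081880126
Subtract 1: 1.0081880126 - 1 = 0.0081880126
Multiply by n: 85 * 0.0081880126 = 0.6959810710
Round to 4 dp: 0.6960

0.6960


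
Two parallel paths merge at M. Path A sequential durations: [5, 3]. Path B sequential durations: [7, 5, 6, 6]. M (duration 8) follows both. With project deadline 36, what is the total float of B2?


Forward pass: ES(B2) = sum of predecessors on chain B = 7
EF = ES + duration = 7 + 5 = 12
Backward pass: LF(M) = deadline = 36; LS(M) = 36 - 8 = 28
LF(B2) = LS(M) - sum(successors on chain B) = 28 - 12 = 16
LS = LF - duration = 16 - 5 = 11
Total float = LS - ES = 11 - 7 = 4

4


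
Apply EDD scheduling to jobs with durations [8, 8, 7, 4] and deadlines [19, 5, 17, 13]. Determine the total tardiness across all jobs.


Sort by due date (EDD order): [(8, 5), (4, 13), (7, 17), (8, 19)]
Compute completion times and tardiness:
  Job 1: p=8, d=5, C=8, tardiness=max(0,8-5)=3
  Job 2: p=4, d=13, C=12, tardiness=max(0,12-13)=0
  Job 3: p=7, d=17, C=19, tardiness=max(0,19-17)=2
  Job 4: p=8, d=19, C=27, tardiness=max(0,27-19)=8
Total tardiness = 13

13


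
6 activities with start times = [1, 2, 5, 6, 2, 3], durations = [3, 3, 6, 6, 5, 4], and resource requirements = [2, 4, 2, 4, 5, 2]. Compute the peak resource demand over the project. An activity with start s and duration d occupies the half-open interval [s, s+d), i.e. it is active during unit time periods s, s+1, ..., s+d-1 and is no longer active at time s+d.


Each activity i is active on [start_i, start_i + duration_i).
Compute total resource usage per time slot:
  t=0: active resources = [], total = 0
  t=1: active resources = [2], total = 2
  t=2: active resources = [2, 4, 5], total = 11
  t=3: active resources = [2, 4, 5, 2], total = 13
  t=4: active resources = [4, 5, 2], total = 11
  t=5: active resources = [2, 5, 2], total = 9
  t=6: active resources = [2, 4, 5, 2], total = 13
  t=7: active resources = [2, 4], total = 6
  t=8: active resources = [2, 4], total = 6
  t=9: active resources = [2, 4], total = 6
  t=10: active resources = [2, 4], total = 6
  t=11: active resources = [4], total = 4
Peak resource demand = 13

13


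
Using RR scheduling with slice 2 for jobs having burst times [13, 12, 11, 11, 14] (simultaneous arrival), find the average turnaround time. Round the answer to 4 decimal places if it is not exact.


Time quantum = 2
Execution trace:
  J1 runs 2 units, time = 2
  J2 runs 2 units, time = 4
  J3 runs 2 units, time = 6
  J4 runs 2 units, time = 8
  J5 runs 2 units, time = 10
  J1 runs 2 units, time = 12
  J2 runs 2 units, time = 14
  J3 runs 2 units, time = 16
  J4 runs 2 units, time = 18
  J5 runs 2 units, time = 20
  J1 runs 2 units, time = 22
  J2 runs 2 units, time = 24
  J3 runs 2 units, time = 26
  J4 runs 2 units, time = 28
  J5 runs 2 units, time = 30
  J1 runs 2 units, time = 32
  J2 runs 2 units, time = 34
  J3 runs 2 units, time = 36
  J4 runs 2 units, time = 38
  J5 runs 2 units, time = 40
  J1 runs 2 units, time = 42
  J2 runs 2 units, time = 44
  J3 runs 2 units, time = 46
  J4 runs 2 units, time = 48
  J5 runs 2 units, time = 50
  J1 runs 2 units, time = 52
  J2 runs 2 units, time = 54
  J3 runs 1 units, time = 55
  J4 runs 1 units, time = 56
  J5 runs 2 units, time = 58
  J1 runs 1 units, time = 59
  J5 runs 2 units, time = 61
Finish times: [59, 54, 55, 56, 61]
Average turnaround = 285/5 = 57.0

57.0


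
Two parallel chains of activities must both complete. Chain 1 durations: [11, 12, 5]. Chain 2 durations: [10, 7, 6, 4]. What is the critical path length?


Path A total = 11 + 12 + 5 = 28
Path B total = 10 + 7 + 6 + 4 = 27
Critical path = longest path = max(28, 27) = 28

28


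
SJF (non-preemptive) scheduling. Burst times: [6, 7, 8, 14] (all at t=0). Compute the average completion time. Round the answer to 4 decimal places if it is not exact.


SJF order (ascending): [6, 7, 8, 14]
Completion times:
  Job 1: burst=6, C=6
  Job 2: burst=7, C=13
  Job 3: burst=8, C=21
  Job 4: burst=14, C=35
Average completion = 75/4 = 18.75

18.75


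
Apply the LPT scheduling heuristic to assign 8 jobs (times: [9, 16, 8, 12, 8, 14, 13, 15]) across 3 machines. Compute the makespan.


Sort jobs in decreasing order (LPT): [16, 15, 14, 13, 12, 9, 8, 8]
Assign each job to the least loaded machine:
  Machine 1: jobs [16, 9, 8], load = 33
  Machine 2: jobs [15, 12, 8], load = 35
  Machine 3: jobs [14, 13], load = 27
Makespan = max load = 35

35


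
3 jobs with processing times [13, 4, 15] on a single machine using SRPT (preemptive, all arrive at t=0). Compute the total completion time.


Since all jobs arrive at t=0, SRPT equals SPT ordering.
SPT order: [4, 13, 15]
Completion times:
  Job 1: p=4, C=4
  Job 2: p=13, C=17
  Job 3: p=15, C=32
Total completion time = 4 + 17 + 32 = 53

53


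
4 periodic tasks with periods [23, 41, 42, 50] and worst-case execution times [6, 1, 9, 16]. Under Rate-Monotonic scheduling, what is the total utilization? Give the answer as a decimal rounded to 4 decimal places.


Compute individual utilizations (exact fractions):
  Task 1: C/T = 6/23 (approx. 0.2609)
  Task 2: C/T = 1/41 (approx. 0.0244)
  Task 3: C/T = 9/42 = 3/14 (approx. 0.2143)
  Task 4: C/T = 16/50 = 8/25 (approx. 0.32)
Total utilization U = 6/23 + 1/41 + 3/14 + 8/25 = 270491/330050
Rounded to 4 decimal places: U = 0.8195
RM (Liu & Layland) bound for 4 tasks = 0.756828; compare with U = 270491/330050 (approx. 0.819546)
bound < U <= 1, so the RM sufficient condition is not met (inconclusive; an exact test such as response-time analysis is needed).

0.8195


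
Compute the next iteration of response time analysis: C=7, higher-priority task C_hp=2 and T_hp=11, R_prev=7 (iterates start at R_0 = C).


R_next = C + ceil(R_prev / T_hp) * C_hp
ceil(7 / 11) = ceil(0.6364) = 1
Interference = 1 * 2 = 2
R_next = 7 + 2 = 9

9


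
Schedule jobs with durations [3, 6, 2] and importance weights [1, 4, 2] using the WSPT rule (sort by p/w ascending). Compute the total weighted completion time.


Compute p/w ratios and sort ascending (WSPT): [(2, 2), (6, 4), (3, 1)]
Compute weighted completion times:
  Job (p=2,w=2): C=2, w*C=2*2=4
  Job (p=6,w=4): C=8, w*C=4*8=32
  Job (p=3,w=1): C=11, w*C=1*11=11
Total weighted completion time = 47

47


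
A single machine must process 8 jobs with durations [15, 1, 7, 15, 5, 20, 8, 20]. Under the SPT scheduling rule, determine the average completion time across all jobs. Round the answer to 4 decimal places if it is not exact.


Sort jobs by processing time (SPT order): [1, 5, 7, 8, 15, 15, 20, 20]
Compute completion times sequentially:
  Job 1: processing = 1, completes at 1
  Job 2: processing = 5, completes at 6
  Job 3: processing = 7, completes at 13
  Job 4: processing = 8, completes at 21
  Job 5: processing = 15, completes at 36
  Job 6: processing = 15, completes at 51
  Job 7: processing = 20, completes at 71
  Job 8: processing = 20, completes at 91
Sum of completion times = 290
Average completion time = 290/8 = 36.25

36.25


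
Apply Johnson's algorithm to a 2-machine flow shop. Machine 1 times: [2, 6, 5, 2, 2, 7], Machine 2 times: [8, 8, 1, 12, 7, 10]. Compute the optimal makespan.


Apply Johnson's rule:
  Group 1 (a <= b): [(1, 2, 8), (4, 2, 12), (5, 2, 7), (2, 6, 8), (6, 7, 10)]
  Group 2 (a > b): [(3, 5, 1)]
Optimal job order: [1, 4, 5, 2, 6, 3]
Schedule:
  Job 1: M1 done at 2, M2 done at 10
  Job 4: M1 done at 4, M2 done at 22
  Job 5: M1 done at 6, M2 done at 29
  Job 2: M1 done at 12, M2 done at 37
  Job 6: M1 done at 19, M2 done at 47
  Job 3: M1 done at 24, M2 done at 48
Makespan = 48

48


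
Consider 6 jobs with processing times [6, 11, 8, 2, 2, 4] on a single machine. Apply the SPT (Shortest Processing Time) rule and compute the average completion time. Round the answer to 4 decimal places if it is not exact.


Sort jobs by processing time (SPT order): [2, 2, 4, 6, 8, 11]
Compute completion times sequentially:
  Job 1: processing = 2, completes at 2
  Job 2: processing = 2, completes at 4
  Job 3: processing = 4, completes at 8
  Job 4: processing = 6, completes at 14
  Job 5: processing = 8, completes at 22
  Job 6: processing = 11, completes at 33
Sum of completion times = 83
Average completion time = 83/6 = 13.8333

13.8333


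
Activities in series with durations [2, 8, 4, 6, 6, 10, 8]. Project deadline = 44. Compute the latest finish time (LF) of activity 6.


LF(activity 6) = deadline - sum of successor durations
Successors: activities 7 through 7 with durations [8]
Sum of successor durations = 8
LF = 44 - 8 = 36

36


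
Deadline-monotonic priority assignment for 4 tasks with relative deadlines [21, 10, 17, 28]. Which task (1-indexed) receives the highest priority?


Sort tasks by relative deadline (ascending):
  Task 2: deadline = 10
  Task 3: deadline = 17
  Task 1: deadline = 21
  Task 4: deadline = 28
Priority order (highest first): [2, 3, 1, 4]
Highest priority task = 2

2


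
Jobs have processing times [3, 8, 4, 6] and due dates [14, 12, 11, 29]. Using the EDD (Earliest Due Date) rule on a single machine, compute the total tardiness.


Sort by due date (EDD order): [(4, 11), (8, 12), (3, 14), (6, 29)]
Compute completion times and tardiness:
  Job 1: p=4, d=11, C=4, tardiness=max(0,4-11)=0
  Job 2: p=8, d=12, C=12, tardiness=max(0,12-12)=0
  Job 3: p=3, d=14, C=15, tardiness=max(0,15-14)=1
  Job 4: p=6, d=29, C=21, tardiness=max(0,21-29)=0
Total tardiness = 1

1


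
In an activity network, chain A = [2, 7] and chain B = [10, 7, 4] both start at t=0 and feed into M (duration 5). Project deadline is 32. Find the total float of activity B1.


Forward pass: ES(B1) = sum of predecessors on chain B = 0
EF = ES + duration = 0 + 10 = 10
Backward pass: LF(M) = deadline = 32; LS(M) = 32 - 5 = 27
LF(B1) = LS(M) - sum(successors on chain B) = 27 - 11 = 16
LS = LF - duration = 16 - 10 = 6
Total float = LS - ES = 6 - 0 = 6

6


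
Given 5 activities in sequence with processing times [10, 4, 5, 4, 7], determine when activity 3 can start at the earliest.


Activity 3 starts after activities 1 through 2 complete.
Predecessor durations: [10, 4]
ES = 10 + 4 = 14

14


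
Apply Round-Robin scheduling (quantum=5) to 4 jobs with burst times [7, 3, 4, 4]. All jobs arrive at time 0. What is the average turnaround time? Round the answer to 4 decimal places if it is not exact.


Time quantum = 5
Execution trace:
  J1 runs 5 units, time = 5
  J2 runs 3 units, time = 8
  J3 runs 4 units, time = 12
  J4 runs 4 units, time = 16
  J1 runs 2 units, time = 18
Finish times: [18, 8, 12, 16]
Average turnaround = 54/4 = 13.5

13.5


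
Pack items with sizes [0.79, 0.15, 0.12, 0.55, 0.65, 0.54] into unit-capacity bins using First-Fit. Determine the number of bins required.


Place items sequentially using First-Fit:
  Item 0.79 -> new Bin 1
  Item 0.15 -> Bin 1 (now 0.94)
  Item 0.12 -> new Bin 2
  Item 0.55 -> Bin 2 (now 0.67)
  Item 0.65 -> new Bin 3
  Item 0.54 -> new Bin 4
Total bins used = 4

4


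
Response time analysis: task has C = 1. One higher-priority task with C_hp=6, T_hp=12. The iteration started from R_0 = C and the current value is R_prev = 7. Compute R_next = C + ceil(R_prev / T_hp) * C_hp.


R_next = C + ceil(R_prev / T_hp) * C_hp
ceil(7 / 12) = ceil(0.5833) = 1
Interference = 1 * 6 = 6
R_next = 1 + 6 = 7
R_next = R_prev, so the iteration has converged (response time = 7).

7


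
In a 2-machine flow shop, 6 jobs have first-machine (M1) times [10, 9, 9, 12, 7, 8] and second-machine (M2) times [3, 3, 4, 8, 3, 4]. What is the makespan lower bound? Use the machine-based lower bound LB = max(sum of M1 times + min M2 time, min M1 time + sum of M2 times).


LB1 = sum(M1 times) + min(M2 times) = 55 + 3 = 58
LB2 = min(M1 times) + sum(M2 times) = 7 + 25 = 32
Lower bound = max(LB1, LB2) = max(58, 32) = 58

58
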